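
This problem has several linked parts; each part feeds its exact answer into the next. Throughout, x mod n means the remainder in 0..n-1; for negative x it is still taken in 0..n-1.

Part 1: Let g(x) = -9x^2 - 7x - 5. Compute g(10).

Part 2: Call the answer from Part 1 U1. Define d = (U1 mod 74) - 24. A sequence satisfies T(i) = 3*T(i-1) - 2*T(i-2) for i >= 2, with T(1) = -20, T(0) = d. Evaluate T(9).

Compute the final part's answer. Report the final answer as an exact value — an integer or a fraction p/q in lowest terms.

-29090

Part 1: -9*(10)^2 - 7*(10)^1 - 5 = (-900) + (-70) + (-5) = -975; answer -975
Part 2: U1 = -975; d = 37; T(2) = 3*(-20) - 2*(37) = -134; iterating: T(2)=-134, T(3)=-362, T(4)=-818, T(5)=-1730, T(6)=-3554, T(7)=-7202, T(8)=-14498, T(9)=-29090; answer -29090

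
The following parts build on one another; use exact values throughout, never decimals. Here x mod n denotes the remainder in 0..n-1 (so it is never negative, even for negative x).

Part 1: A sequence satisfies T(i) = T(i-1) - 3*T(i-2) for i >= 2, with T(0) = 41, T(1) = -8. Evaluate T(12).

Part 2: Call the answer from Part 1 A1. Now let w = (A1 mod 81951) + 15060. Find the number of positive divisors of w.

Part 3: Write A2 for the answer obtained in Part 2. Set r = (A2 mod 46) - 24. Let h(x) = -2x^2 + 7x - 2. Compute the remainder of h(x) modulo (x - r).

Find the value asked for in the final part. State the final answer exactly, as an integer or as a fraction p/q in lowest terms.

-374

Part 1: T(2) = 1*(-8) - 3*(41) = -131; iterating: T(2)=-131, T(3)=-107, T(4)=286, T(5)=607, T(6)=-251, T(7)=-2072, T(8)=-1319, T(9)=4897, T(10)=8854, T(11)=-5837, T(12)=-32399; answer -32399
Part 2: A1 = -32399; w = 64612; 64612 = 2^2 * 29 * 557; number of divisors = (2+1) * (1+1) * (1+1) = 12; answer 12
Part 3: A2 = 12; r = -12; remainder = value at the root: -2*(-12)^2 + 7*(-12)^1 - 2 = (-288) + (-84) + (-2) = -374; answer -374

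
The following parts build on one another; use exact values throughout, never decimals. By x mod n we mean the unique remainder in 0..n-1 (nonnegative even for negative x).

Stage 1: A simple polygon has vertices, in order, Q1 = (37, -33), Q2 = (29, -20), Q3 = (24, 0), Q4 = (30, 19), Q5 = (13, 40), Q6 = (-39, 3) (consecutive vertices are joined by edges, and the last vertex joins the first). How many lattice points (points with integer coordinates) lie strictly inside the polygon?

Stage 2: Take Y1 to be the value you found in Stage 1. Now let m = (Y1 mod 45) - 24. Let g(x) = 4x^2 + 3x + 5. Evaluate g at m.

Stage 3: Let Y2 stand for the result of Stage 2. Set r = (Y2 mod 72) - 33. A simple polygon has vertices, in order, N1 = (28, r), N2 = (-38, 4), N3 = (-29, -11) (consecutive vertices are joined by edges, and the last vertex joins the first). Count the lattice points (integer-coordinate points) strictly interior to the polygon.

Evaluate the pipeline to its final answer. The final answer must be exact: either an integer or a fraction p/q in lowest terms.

Stage 1: cross terms: (37*-20 - 29*-33)=217, (29*0 - 24*-20)=480, (24*19 - 30*0)=456, (30*40 - 13*19)=953, (13*3 - -39*40)=1599, (-39*-33 - 37*3)=1176; twice the area = |4881| = 4881; area = 4881/2; boundary points = 1 + 5 + 1 + 1 + 1 + 4 = 13; strictly interior points = area - boundary/2 + 1 = 2435; answer 2435
Stage 2: Y1 = 2435; m = -19; 4*(-19)^2 + 3*(-19)^1 + 5 = (1444) + (-57) + (5) = 1392; answer 1392
Stage 3: Y2 = 1392; r = -9; cross terms: (28*4 - -38*-9)=-230, (-38*-11 - -29*4)=534, (-29*-9 - 28*-11)=569; twice the area = |873| = 873; area = 873/2; boundary points = 1 + 3 + 1 = 5; strictly interior points = area - boundary/2 + 1 = 435; answer 435

435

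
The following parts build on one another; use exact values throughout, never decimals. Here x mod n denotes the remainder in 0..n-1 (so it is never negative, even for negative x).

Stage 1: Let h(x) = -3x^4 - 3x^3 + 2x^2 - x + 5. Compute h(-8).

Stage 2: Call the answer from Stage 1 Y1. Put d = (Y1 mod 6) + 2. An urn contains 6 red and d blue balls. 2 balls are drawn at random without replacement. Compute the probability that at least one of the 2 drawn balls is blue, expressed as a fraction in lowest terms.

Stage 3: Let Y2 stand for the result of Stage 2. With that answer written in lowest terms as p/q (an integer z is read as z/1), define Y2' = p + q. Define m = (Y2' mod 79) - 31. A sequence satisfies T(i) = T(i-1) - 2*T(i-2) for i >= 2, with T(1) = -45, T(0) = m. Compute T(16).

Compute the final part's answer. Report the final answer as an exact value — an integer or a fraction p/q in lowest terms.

Stage 1: -3*(-8)^4 - 3*(-8)^3 + 2*(-8)^2 - 1*(-8)^1 + 5 = (-12288) + (1536) + (128) + (8) + (5) = -10611; answer -10611
Stage 2: Y1 = -10611; d = 5; total draws C(11,2) = 55; complement C(6,2) = 15; favorable 55 - 15 = 40; P = 8/11; answer 8/11
Stage 3: Y2 = 8/11; threaded value p + q = 19; m = -12; T(2) = 1*(-45) - 2*(-12) = -21; iterating: T(2)=-21, T(3)=69, T(4)=111, T(5)=-27, T(6)=-249, T(7)=-195, T(8)=303, T(9)=693, T(10)=87, T(11)=-1299, T(12)=-1473, T(13)=1125, T(14)=4071, T(15)=1821, T(16)=-6321; answer -6321

-6321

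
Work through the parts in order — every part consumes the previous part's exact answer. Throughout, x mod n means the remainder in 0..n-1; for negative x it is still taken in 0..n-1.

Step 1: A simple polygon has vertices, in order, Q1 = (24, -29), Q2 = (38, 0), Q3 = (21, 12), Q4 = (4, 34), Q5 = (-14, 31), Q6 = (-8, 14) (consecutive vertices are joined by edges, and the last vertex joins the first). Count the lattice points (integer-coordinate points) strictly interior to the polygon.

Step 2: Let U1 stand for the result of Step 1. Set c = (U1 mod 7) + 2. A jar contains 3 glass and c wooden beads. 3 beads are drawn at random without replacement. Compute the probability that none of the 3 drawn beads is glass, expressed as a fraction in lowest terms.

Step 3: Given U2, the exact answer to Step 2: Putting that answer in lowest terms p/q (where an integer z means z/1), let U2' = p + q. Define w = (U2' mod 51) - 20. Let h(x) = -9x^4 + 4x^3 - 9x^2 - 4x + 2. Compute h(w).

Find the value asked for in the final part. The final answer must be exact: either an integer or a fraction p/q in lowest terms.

Step 1: cross terms: (24*0 - 38*-29)=1102, (38*12 - 21*0)=456, (21*34 - 4*12)=666, (4*31 - -14*34)=600, (-14*14 - -8*31)=52, (-8*-29 - 24*14)=-104; twice the area = |2772| = 2772; area = 1386; boundary points = 1 + 1 + 1 + 3 + 1 + 1 = 8; strictly interior points = area - boundary/2 + 1 = 1383; answer 1383
Step 2: U1 = 1383; c = 6; total draws C(9,3) = 84; favorable C(6,3) = 20; P = 5/21; answer 5/21
Step 3: U2 = 5/21; threaded value p + q = 26; w = 6; -9*(6)^4 + 4*(6)^3 - 9*(6)^2 - 4*(6)^1 + 2 = (-11664) + (864) + (-324) + (-24) + (2) = -11146; answer -11146

-11146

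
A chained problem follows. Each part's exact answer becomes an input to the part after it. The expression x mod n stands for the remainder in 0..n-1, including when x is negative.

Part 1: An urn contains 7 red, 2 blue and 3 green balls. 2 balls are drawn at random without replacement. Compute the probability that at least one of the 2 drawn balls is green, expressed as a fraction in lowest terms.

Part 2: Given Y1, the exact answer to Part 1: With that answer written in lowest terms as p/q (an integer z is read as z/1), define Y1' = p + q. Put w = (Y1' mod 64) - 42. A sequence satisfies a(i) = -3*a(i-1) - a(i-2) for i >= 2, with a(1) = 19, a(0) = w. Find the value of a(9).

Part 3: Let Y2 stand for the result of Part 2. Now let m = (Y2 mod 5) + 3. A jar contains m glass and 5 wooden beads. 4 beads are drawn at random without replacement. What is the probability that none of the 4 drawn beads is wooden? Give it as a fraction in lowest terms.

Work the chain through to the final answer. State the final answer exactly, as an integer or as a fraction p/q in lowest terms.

7/99

Part 1: total draws C(12,2) = 66; complement C(9,2) = 36; favorable 66 - 36 = 30; P = 5/11; answer 5/11
Part 2: Y1 = 5/11; threaded value p + q = 16; w = -26; a(2) = -3*(19) - 1*(-26) = -31; iterating: a(2)=-31, a(3)=74, a(4)=-191, a(5)=499, a(6)=-1306, a(7)=3419, a(8)=-8951, a(9)=23434; answer 23434
Part 3: Y2 = 23434; m = 7; total draws C(12,4) = 495; favorable C(7,4) = 35; P = 7/99; answer 7/99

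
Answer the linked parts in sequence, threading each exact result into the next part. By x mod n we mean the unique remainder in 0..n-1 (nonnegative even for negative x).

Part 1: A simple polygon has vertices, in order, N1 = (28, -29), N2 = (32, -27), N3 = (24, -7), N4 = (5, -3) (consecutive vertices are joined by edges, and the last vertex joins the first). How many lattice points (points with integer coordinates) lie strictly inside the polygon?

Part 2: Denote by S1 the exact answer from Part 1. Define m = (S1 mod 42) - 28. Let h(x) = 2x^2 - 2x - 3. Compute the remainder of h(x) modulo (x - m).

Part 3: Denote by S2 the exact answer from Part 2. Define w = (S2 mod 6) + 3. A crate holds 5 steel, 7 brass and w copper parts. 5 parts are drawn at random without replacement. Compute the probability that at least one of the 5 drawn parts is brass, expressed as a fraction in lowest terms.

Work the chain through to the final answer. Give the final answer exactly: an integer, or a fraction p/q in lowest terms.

101/104

Part 1: cross terms: (28*-27 - 32*-29)=172, (32*-7 - 24*-27)=424, (24*-3 - 5*-7)=-37, (5*-29 - 28*-3)=-61; twice the area = |498| = 498; area = 249; boundary points = 2 + 4 + 1 + 1 = 8; strictly interior points = area - boundary/2 + 1 = 246; answer 246
Part 2: S1 = 246; m = 8; remainder = value at the root: 2*(8)^2 - 2*(8)^1 - 3 = (128) + (-16) + (-3) = 109; answer 109
Part 3: S2 = 109; w = 4; total draws C(16,5) = 4368; complement C(9,5) = 126; favorable 4368 - 126 = 4242; P = 101/104; answer 101/104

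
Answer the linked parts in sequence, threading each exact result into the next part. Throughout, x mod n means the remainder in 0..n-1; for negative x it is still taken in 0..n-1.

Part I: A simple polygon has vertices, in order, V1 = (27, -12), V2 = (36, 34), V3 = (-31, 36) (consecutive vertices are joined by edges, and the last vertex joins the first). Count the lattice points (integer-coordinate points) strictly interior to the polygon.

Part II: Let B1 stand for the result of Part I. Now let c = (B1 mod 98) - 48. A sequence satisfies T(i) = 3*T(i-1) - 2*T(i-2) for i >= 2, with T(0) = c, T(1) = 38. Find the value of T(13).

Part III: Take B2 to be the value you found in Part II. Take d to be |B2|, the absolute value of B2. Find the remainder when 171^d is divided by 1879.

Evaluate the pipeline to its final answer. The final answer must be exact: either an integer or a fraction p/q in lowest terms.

Part I: cross terms: (27*34 - 36*-12)=1350, (36*36 - -31*34)=2350, (-31*-12 - 27*36)=-600; twice the area = |3100| = 3100; area = 1550; boundary points = 1 + 1 + 2 = 4; strictly interior points = area - boundary/2 + 1 = 1549; answer 1549
Part II: B1 = 1549; c = 31; T(2) = 3*(38) - 2*(31) = 52; iterating: T(2)=52, T(3)=80, T(4)=136, T(5)=248, T(6)=472, T(7)=920, T(8)=1816, T(9)=3608, T(10)=7192, T(11)=14360, T(12)=28696, T(13)=57368; answer 57368
Part III: B2 = 57368; d = 57368; squarings mod 1879: 171^1=171, 171^2=1056, 171^4=889, 171^8=1141, 171^16=1613, 171^32=1233, 171^64=178, 171^128=1620, 171^256=1316, 171^512=1297, 171^1024=504, 171^2048=351, 171^4096=1066, 171^8192=1440, 171^16384=1063, 171^32768=690; 171^57368 = 171^8 * 171^16 * 171^8192 * 171^16384 * 171^32768 = 854 (mod 1879); answer 854

854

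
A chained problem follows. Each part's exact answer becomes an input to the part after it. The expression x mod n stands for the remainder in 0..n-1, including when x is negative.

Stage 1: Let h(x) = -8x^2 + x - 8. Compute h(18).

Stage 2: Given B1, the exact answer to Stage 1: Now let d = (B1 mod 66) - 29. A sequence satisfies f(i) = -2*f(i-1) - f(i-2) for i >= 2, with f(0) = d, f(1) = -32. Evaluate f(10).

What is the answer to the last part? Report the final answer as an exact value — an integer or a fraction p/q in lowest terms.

59

Stage 1: -8*(18)^2 + 1*(18)^1 - 8 = (-2592) + (18) + (-8) = -2582; answer -2582
Stage 2: B1 = -2582; d = 29; f(2) = -2*(-32) - 1*(29) = 35; iterating: f(2)=35, f(3)=-38, f(4)=41, f(5)=-44, f(6)=47, f(7)=-50, f(8)=53, f(9)=-56, f(10)=59; answer 59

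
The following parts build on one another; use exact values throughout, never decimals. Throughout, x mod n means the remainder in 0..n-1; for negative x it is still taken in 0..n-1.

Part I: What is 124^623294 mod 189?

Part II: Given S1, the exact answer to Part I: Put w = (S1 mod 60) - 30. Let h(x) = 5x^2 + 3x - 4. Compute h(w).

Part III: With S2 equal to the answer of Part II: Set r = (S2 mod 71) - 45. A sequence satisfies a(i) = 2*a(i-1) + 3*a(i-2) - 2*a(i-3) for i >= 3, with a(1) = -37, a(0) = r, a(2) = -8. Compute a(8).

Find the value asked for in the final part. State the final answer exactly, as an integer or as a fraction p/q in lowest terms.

-8012

Part I: squarings mod 189: 124^1=124, 124^2=67, 124^4=142, 124^8=130, 124^16=79, 124^32=4, 124^64=16, 124^128=67, 124^256=142, 124^512=130, 124^1024=79, 124^2048=4, 124^4096=16, 124^8192=67, 124^16384=142, 124^32768=130, 124^65536=79, 124^131072=4, 124^262144=16, 124^524288=67; 124^623294 = 124^2 * 124^4 * 124^8 * 124^16 * 124^32 * 124^128 * 124^512 * 124^32768 * 124^65536 * 124^524288 = 130 (mod 189); answer 130
Part II: S1 = 130; w = -20; 5*(-20)^2 + 3*(-20)^1 - 4 = (2000) + (-60) + (-4) = 1936; answer 1936
Part III: S2 = 1936; r = -26; a(3) = 2*(-8) + 3*(-37) - 2*(-26) = -75; iterating: a(3)=-75, a(4)=-100, a(5)=-409, a(6)=-968, a(7)=-2963, a(8)=-8012; answer -8012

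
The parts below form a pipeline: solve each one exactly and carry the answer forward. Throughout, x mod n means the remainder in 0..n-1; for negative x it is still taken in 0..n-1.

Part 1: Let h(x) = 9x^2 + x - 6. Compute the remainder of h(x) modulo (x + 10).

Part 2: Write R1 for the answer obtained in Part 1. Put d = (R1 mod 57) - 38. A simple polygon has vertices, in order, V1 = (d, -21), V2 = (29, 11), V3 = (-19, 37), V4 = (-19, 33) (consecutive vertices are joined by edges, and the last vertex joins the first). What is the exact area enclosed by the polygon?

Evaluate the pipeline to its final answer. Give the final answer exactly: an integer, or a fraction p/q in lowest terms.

1282

Part 1: remainder = value at the root: 9*(-10)^2 + 1*(-10)^1 - 6 = (900) + (-10) + (-6) = 884; answer 884
Part 2: R1 = 884; d = -9; cross terms: (-9*11 - 29*-21)=510, (29*37 - -19*11)=1282, (-19*33 - -19*37)=76, (-19*-21 - -9*33)=696; twice the area = |2564| = 2564; area = 1282; answer 1282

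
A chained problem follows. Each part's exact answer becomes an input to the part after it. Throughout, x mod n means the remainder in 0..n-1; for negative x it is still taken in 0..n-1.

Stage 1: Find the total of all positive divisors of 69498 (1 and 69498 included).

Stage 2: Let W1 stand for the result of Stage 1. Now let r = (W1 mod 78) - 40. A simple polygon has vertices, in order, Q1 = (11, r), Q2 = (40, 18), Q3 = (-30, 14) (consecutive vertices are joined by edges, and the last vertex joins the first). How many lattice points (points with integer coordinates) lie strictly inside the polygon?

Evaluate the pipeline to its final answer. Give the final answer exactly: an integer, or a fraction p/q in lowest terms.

1957

Stage 1: 69498 = 2 * 3^5 * 11 * 13; sigma = (1 + 2) * (1 + 3 + 9 + 27 + 81 + 243) * (1 + 11) * (1 + 13) = 3 * 364 * 12 * 14 = 183456; answer 183456
Stage 2: W1 = 183456; r = -40; cross terms: (11*18 - 40*-40)=1798, (40*14 - -30*18)=1100, (-30*-40 - 11*14)=1046; twice the area = |3944| = 3944; area = 1972; boundary points = 29 + 2 + 1 = 32; strictly interior points = area - boundary/2 + 1 = 1957; answer 1957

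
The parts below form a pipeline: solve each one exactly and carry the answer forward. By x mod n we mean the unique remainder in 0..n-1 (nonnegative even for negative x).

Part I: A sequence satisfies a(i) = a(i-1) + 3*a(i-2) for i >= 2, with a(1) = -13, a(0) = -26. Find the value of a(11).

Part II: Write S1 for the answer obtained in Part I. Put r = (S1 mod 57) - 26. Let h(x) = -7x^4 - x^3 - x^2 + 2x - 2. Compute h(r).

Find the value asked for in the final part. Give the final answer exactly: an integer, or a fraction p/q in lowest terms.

Part I: a(2) = 1*(-13) + 3*(-26) = -91; iterating: a(2)=-91, a(3)=-130, a(4)=-403, a(5)=-793, a(6)=-2002, a(7)=-4381, a(8)=-10387, a(9)=-23530, a(10)=-54691, a(11)=-125281; answer -125281
Part II: S1 = -125281; r = -21; -7*(-21)^4 - 1*(-21)^3 - 1*(-21)^2 + 2*(-21)^1 - 2 = (-1361367) + (9261) + (-441) + (-42) + (-2) = -1352591; answer -1352591

-1352591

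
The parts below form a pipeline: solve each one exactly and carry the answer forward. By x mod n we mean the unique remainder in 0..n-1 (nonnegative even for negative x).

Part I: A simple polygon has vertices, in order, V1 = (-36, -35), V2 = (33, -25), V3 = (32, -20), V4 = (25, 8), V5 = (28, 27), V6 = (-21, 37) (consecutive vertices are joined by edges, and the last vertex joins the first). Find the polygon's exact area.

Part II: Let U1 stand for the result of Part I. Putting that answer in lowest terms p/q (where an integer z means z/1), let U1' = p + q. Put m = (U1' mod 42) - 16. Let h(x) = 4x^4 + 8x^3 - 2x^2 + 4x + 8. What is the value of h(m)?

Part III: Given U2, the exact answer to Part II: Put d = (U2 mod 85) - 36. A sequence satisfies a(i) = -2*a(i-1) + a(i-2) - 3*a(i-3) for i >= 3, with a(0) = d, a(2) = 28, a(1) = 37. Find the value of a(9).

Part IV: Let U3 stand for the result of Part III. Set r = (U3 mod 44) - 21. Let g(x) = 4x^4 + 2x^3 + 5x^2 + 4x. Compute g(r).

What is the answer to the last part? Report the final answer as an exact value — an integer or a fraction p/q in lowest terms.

Part I: cross terms: (-36*-25 - 33*-35)=2055, (33*-20 - 32*-25)=140, (32*8 - 25*-20)=756, (25*27 - 28*8)=451, (28*37 - -21*27)=1603, (-21*-35 - -36*37)=2067; twice the area = |7072| = 7072; area = 3536; answer 3536
Part II: U1 = 3536; threaded value p + q = 3537; m = -7; 4*(-7)^4 + 8*(-7)^3 - 2*(-7)^2 + 4*(-7)^1 + 8 = (9604) + (-2744) + (-98) + (-28) + (8) = 6742; answer 6742
Part III: U2 = 6742; d = -9; a(3) = -2*(28) + 1*(37) - 3*(-9) = 8; iterating: a(3)=8, a(4)=-99, a(5)=122, a(6)=-367, a(7)=1153, a(8)=-3039, a(9)=8332; answer 8332
Part IV: U3 = 8332; r = -5; 4*(-5)^4 + 2*(-5)^3 + 5*(-5)^2 + 4*(-5)^1 = (2500) + (-250) + (125) + (-20) = 2355; answer 2355

2355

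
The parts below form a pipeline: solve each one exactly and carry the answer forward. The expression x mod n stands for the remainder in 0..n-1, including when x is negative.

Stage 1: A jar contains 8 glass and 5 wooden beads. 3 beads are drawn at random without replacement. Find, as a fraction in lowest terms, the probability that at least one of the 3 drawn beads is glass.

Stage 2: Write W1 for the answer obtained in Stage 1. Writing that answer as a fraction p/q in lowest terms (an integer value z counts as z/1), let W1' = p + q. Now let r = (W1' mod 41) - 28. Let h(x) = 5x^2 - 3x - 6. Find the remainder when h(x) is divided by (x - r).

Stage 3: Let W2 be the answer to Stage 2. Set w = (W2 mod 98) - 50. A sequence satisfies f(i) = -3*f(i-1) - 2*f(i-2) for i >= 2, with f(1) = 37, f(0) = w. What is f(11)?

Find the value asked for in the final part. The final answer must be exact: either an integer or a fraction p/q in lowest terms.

Stage 1: total draws C(13,3) = 286; complement C(5,3) = 10; favorable 286 - 10 = 276; P = 138/143; answer 138/143
Stage 2: W1 = 138/143; threaded value p + q = 281; r = 7; remainder = value at the root: 5*(7)^2 - 3*(7)^1 - 6 = (245) + (-21) + (-6) = 218; answer 218
Stage 3: W2 = 218; w = -28; f(2) = -3*(37) - 2*(-28) = -55; iterating: f(2)=-55, f(3)=91, f(4)=-163, f(5)=307, f(6)=-595, f(7)=1171, f(8)=-2323, f(9)=4627, f(10)=-9235, f(11)=18451; answer 18451

18451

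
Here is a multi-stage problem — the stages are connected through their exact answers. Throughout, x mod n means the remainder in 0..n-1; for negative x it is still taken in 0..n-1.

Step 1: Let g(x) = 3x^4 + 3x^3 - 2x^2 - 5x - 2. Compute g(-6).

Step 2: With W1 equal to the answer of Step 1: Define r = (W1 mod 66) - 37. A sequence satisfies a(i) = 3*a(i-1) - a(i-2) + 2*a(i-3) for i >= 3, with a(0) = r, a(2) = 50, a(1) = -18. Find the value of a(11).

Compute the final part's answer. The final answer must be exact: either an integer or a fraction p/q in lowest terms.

620922

Step 1: 3*(-6)^4 + 3*(-6)^3 - 2*(-6)^2 - 5*(-6)^1 - 2 = (3888) + (-648) + (-72) + (30) + (-2) = 3196; answer 3196
Step 2: W1 = 3196; r = -9; a(3) = 3*(50) - 1*(-18) + 2*(-9) = 150; iterating: a(3)=150, a(4)=364, a(5)=1042, a(6)=3062, a(7)=8872, a(8)=25638, a(9)=74166, a(10)=214604, a(11)=620922; answer 620922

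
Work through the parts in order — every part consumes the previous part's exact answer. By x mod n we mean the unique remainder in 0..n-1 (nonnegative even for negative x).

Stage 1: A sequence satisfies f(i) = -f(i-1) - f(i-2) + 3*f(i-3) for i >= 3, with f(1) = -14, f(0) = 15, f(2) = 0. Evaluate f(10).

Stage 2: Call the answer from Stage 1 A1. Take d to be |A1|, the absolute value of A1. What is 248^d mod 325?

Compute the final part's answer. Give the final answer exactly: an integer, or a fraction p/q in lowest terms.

196

Stage 1: f(3) = -1*(0) - 1*(-14) + 3*(15) = 59; iterating: f(3)=59, f(4)=-101, f(5)=42, f(6)=236, f(7)=-581, f(8)=471, f(9)=818, f(10)=-3032; answer -3032
Stage 2: A1 = -3032; d = 3032; squarings mod 325: 248^1=248, 248^2=79, 248^4=66, 248^8=131, 248^16=261, 248^32=196, 248^64=66, 248^128=131, 248^256=261, 248^512=196, 248^1024=66, 248^2048=131; 248^3032 = 248^8 * 248^16 * 248^64 * 248^128 * 248^256 * 248^512 * 248^2048 = 196 (mod 325); answer 196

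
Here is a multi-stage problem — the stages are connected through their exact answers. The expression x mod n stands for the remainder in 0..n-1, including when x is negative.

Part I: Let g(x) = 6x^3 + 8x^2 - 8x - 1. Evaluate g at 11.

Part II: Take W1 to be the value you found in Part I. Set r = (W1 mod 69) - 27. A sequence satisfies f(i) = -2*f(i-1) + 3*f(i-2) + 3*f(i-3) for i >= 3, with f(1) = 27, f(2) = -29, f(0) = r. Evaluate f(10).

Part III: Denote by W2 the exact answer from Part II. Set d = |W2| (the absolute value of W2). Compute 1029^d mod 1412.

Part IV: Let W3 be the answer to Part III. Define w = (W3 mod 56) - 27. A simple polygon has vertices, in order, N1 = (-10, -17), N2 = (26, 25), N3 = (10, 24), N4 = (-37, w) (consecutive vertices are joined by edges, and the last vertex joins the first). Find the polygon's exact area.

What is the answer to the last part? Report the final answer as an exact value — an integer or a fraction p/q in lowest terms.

1803/2

Part I: 6*(11)^3 + 8*(11)^2 - 8*(11)^1 - 1 = (7986) + (968) + (-88) + (-1) = 8865; answer 8865
Part II: W1 = 8865; r = 6; f(3) = -2*(-29) + 3*(27) + 3*(6) = 157; iterating: f(3)=157, f(4)=-320, f(5)=1024, f(6)=-2537, f(7)=7186, f(8)=-18911, f(9)=51769, f(10)=-138713; answer -138713
Part III: W2 = -138713; d = 138713; squarings mod 1412: 1029^1=1029, 1029^2=1253, 1029^4=1277, 1029^8=1281, 1029^16=217, 1029^32=493, 1029^64=185, 1029^128=337, 1029^256=609, 1029^512=937, 1029^1024=1117, 1029^2048=893, 1029^4096=1081, 1029^8192=837, 1029^16384=217, 1029^32768=493, 1029^65536=185, 1029^131072=337; 1029^138713 = 1029^1 * 1029^8 * 1029^16 * 1029^64 * 1029^128 * 1029^256 * 1029^1024 * 1029^2048 * 1029^4096 * 1029^131072 = 1021 (mod 1412); answer 1021
Part IV: W3 = 1021; w = -14; cross terms: (-10*25 - 26*-17)=192, (26*24 - 10*25)=374, (10*-14 - -37*24)=748, (-37*-17 - -10*-14)=489; twice the area = |1803| = 1803; area = 1803/2; answer 1803/2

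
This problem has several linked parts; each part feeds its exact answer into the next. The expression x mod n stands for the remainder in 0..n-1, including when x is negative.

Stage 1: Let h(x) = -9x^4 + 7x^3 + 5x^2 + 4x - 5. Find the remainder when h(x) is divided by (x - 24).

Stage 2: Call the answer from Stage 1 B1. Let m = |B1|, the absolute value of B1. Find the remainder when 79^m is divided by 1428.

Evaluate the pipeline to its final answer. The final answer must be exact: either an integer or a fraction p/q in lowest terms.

Stage 1: remainder = value at the root: -9*(24)^4 + 7*(24)^3 + 5*(24)^2 + 4*(24)^1 - 5 = (-2985984) + (96768) + (2880) + (96) + (-5) = -2886245; answer -2886245
Stage 2: B1 = -2886245; m = 2886245; squarings mod 1428: 79^1=79, 79^2=529, 79^4=1381, 79^8=781, 79^16=205, 79^32=613, 79^64=205, 79^128=613, 79^256=205, 79^512=613, 79^1024=205, 79^2048=613, 79^4096=205, 79^8192=613, 79^16384=205, 79^32768=613, 79^65536=205, 79^131072=613, 79^262144=205, 79^524288=613, 79^1048576=205, 79^2097152=613; 79^2886245 = 79^1 * 79^4 * 79^32 * 79^64 * 79^512 * 79^2048 * 79^262144 * 79^524288 * 79^2097152 = 571 (mod 1428); answer 571

571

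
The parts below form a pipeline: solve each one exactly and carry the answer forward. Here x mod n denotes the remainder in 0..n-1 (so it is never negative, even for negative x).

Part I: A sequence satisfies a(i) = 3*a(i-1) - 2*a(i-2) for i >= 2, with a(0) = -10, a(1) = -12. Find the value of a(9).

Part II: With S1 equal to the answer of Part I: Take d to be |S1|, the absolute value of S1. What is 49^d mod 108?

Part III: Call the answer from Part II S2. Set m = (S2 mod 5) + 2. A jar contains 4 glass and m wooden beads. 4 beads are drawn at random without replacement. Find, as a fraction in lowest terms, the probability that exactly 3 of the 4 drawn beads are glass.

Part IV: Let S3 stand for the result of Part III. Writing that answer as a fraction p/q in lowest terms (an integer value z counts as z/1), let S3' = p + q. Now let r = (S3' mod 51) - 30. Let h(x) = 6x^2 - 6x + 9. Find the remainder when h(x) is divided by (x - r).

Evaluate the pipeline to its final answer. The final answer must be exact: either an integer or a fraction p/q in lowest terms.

Part I: a(2) = 3*(-12) - 2*(-10) = -16; iterating: a(2)=-16, a(3)=-24, a(4)=-40, a(5)=-72, a(6)=-136, a(7)=-264, a(8)=-520, a(9)=-1032; answer -1032
Part II: S1 = -1032; d = 1032; squarings mod 108: 49^1=49, 49^2=25, 49^4=85, 49^8=97, 49^16=13, 49^32=61, 49^64=49, 49^128=25, 49^256=85, 49^512=97, 49^1024=13; 49^1032 = 49^8 * 49^1024 = 73 (mod 108); answer 73
Part III: S2 = 73; m = 5; total draws C(9,4) = 126; favorable C(4,3)*C(5,1) = 20; P = 10/63; answer 10/63
Part IV: S3 = 10/63; threaded value p + q = 73; r = -8; remainder = value at the root: 6*(-8)^2 - 6*(-8)^1 + 9 = (384) + (48) + (9) = 441; answer 441

441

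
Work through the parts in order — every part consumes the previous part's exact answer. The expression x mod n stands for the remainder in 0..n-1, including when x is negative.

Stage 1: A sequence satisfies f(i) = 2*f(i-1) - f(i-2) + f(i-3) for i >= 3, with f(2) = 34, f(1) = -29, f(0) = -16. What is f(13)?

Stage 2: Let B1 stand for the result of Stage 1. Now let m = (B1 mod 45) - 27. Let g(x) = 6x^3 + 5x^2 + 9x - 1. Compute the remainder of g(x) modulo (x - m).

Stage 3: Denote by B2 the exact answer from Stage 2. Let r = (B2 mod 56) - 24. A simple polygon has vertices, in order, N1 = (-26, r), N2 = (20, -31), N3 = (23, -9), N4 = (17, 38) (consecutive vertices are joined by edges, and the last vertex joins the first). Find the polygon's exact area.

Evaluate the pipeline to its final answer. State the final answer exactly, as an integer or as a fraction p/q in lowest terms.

Stage 1: f(3) = 2*(34) - 1*(-29) + 1*(-16) = 81; iterating: f(3)=81, f(4)=99, f(5)=151, f(6)=284, f(7)=516, f(8)=899, f(9)=1566, f(10)=2749, f(11)=4831, f(12)=8479, f(13)=14876; answer 14876
Stage 2: B1 = 14876; m = -1; remainder = value at the root: 6*(-1)^3 + 5*(-1)^2 + 9*(-1)^1 - 1 = (-6) + (5) + (-9) + (-1) = -11; answer -11
Stage 3: B2 = -11; r = 21; cross terms: (-26*-31 - 20*21)=386, (20*-9 - 23*-31)=533, (23*38 - 17*-9)=1027, (17*21 - -26*38)=1345; twice the area = |3291| = 3291; area = 3291/2; answer 3291/2

3291/2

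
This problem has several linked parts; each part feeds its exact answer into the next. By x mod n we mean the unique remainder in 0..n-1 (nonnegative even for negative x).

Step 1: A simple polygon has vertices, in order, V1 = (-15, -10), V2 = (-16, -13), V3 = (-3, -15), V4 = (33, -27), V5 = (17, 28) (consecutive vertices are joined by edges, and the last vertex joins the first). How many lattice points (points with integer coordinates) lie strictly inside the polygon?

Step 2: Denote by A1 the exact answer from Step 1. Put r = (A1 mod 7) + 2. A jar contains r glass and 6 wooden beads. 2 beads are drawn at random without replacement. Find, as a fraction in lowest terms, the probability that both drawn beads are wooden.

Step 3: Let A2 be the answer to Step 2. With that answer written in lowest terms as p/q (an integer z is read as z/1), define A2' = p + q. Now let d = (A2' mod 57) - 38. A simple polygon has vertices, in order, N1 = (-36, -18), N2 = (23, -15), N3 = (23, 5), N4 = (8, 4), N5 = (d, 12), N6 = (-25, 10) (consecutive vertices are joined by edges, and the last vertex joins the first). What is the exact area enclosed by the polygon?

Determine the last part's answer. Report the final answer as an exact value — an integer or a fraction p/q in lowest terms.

1303

Step 1: cross terms: (-15*-13 - -16*-10)=35, (-16*-15 - -3*-13)=201, (-3*-27 - 33*-15)=576, (33*28 - 17*-27)=1383, (17*-10 - -15*28)=250; twice the area = |2445| = 2445; area = 2445/2; boundary points = 1 + 1 + 12 + 1 + 2 = 17; strictly interior points = area - boundary/2 + 1 = 1215; answer 1215
Step 2: A1 = 1215; r = 6; total draws C(12,2) = 66; favorable C(6,2) = 15; P = 5/22; answer 5/22
Step 3: A2 = 5/22; threaded value p + q = 27; d = -11; cross terms: (-36*-15 - 23*-18)=954, (23*5 - 23*-15)=460, (23*4 - 8*5)=52, (8*12 - -11*4)=140, (-11*10 - -25*12)=190, (-25*-18 - -36*10)=810; twice the area = |2606| = 2606; area = 1303; answer 1303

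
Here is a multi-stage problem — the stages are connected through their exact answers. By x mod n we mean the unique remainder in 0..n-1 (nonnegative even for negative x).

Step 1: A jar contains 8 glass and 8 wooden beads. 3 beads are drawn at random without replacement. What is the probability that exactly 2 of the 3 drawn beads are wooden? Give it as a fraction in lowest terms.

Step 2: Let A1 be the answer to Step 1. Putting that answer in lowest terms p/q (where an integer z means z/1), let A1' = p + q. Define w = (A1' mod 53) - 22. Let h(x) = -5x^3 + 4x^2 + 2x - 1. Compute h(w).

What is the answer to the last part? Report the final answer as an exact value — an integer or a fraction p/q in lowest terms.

17744

Step 1: total draws C(16,3) = 560; favorable C(8,2)*C(8,1) = 224; P = 2/5; answer 2/5
Step 2: A1 = 2/5; threaded value p + q = 7; w = -15; -5*(-15)^3 + 4*(-15)^2 + 2*(-15)^1 - 1 = (16875) + (900) + (-30) + (-1) = 17744; answer 17744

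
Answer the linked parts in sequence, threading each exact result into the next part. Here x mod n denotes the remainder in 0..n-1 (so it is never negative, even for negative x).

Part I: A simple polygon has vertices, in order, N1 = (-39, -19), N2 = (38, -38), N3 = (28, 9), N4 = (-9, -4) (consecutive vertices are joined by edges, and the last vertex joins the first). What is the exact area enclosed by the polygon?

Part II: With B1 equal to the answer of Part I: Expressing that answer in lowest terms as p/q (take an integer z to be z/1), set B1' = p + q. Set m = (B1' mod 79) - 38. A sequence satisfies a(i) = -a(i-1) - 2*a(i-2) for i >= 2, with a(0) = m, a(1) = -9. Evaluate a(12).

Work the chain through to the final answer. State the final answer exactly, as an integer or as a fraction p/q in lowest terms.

-607

Part I: cross terms: (-39*-38 - 38*-19)=2204, (38*9 - 28*-38)=1406, (28*-4 - -9*9)=-31, (-9*-19 - -39*-4)=15; twice the area = |3594| = 3594; area = 1797; answer 1797
Part II: B1 = 1797; threaded value p + q = 1798; m = 22; a(2) = -1*(-9) - 2*(22) = -35; iterating: a(2)=-35, a(3)=53, a(4)=17, a(5)=-123, a(6)=89, a(7)=157, a(8)=-335, a(9)=21, a(10)=649, a(11)=-691, a(12)=-607; answer -607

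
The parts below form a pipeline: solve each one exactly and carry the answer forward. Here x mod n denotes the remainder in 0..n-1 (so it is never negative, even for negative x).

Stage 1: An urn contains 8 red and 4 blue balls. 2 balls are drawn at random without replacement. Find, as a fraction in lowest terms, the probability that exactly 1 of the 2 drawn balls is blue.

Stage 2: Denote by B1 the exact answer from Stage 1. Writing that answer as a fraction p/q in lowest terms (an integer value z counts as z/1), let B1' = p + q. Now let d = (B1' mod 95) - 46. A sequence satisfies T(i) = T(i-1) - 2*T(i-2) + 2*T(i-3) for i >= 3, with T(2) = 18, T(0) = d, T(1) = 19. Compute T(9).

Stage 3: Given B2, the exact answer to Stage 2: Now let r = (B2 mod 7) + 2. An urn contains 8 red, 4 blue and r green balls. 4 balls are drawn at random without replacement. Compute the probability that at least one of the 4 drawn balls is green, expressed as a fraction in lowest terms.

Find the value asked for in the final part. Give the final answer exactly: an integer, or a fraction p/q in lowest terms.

Stage 1: total draws C(12,2) = 66; favorable C(4,1)*C(8,1) = 32; P = 16/33; answer 16/33
Stage 2: B1 = 16/33; threaded value p + q = 49; d = 3; T(3) = 1*(18) - 2*(19) + 2*(3) = -14; iterating: T(3)=-14, T(4)=-12, T(5)=52, T(6)=48, T(7)=-80, T(8)=-72, T(9)=184; answer 184
Stage 3: B2 = 184; r = 4; total draws C(16,4) = 1820; complement C(12,4) = 495; favorable 1820 - 495 = 1325; P = 265/364; answer 265/364

265/364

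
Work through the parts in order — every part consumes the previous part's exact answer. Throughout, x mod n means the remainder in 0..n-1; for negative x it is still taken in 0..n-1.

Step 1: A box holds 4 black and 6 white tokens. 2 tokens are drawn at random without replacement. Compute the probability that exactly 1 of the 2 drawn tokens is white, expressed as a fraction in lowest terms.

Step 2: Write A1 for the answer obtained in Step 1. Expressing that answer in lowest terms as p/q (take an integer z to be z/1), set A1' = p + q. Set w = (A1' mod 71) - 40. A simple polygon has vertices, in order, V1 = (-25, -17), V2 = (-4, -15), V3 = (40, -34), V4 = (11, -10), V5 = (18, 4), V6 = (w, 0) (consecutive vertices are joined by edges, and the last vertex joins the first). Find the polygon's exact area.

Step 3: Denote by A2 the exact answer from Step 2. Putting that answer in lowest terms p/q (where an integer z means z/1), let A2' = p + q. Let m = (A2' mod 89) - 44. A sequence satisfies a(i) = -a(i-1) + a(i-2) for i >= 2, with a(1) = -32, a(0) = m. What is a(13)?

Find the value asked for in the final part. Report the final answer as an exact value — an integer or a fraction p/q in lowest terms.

Step 1: total draws C(10,2) = 45; favorable C(6,1)*C(4,1) = 24; P = 8/15; answer 8/15
Step 2: A1 = 8/15; threaded value p + q = 23; w = -17; cross terms: (-25*-15 - -4*-17)=307, (-4*-34 - 40*-15)=736, (40*-10 - 11*-34)=-26, (11*4 - 18*-10)=224, (18*0 - -17*4)=68, (-17*-17 - -25*0)=289; twice the area = |1598| = 1598; area = 799; answer 799
Step 3: A2 = 799; threaded value p + q = 800; m = 44; a(2) = -1*(-32) + 1*(44) = 76; iterating: a(2)=76, a(3)=-108, a(4)=184, a(5)=-292, a(6)=476, a(7)=-768, a(8)=1244, a(9)=-2012, a(10)=3256, a(11)=-5268, a(12)=8524, a(13)=-13792; answer -13792

-13792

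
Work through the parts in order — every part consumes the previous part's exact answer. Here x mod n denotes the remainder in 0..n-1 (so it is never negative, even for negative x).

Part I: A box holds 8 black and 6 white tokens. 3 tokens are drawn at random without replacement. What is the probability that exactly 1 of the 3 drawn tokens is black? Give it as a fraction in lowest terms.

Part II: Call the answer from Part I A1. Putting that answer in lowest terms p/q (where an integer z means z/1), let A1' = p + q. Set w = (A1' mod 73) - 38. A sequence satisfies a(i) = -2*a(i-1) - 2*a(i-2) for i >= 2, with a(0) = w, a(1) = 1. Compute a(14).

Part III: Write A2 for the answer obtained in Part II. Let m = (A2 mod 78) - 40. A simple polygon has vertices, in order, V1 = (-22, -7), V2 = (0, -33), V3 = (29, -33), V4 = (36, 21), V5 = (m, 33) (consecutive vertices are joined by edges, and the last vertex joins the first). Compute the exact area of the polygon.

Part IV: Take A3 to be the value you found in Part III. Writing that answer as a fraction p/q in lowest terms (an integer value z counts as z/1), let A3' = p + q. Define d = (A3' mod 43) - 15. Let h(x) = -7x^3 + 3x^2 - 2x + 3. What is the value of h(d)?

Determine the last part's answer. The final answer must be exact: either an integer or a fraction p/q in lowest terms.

-807

Part I: total draws C(14,3) = 364; favorable C(8,1)*C(6,2) = 120; P = 30/91; answer 30/91
Part II: A1 = 30/91; threaded value p + q = 121; w = 10; a(2) = -2*(1) - 2*(10) = -22; iterating: a(2)=-22, a(3)=42, a(4)=-40, a(5)=-4, a(6)=88, a(7)=-168, a(8)=160, a(9)=16, a(10)=-352, a(11)=672, a(12)=-640, a(13)=-64, a(14)=1408; answer 1408
Part III: A2 = 1408; m = -36; cross terms: (-22*-33 - 0*-7)=726, (0*-33 - 29*-33)=957, (29*21 - 36*-33)=1797, (36*33 - -36*21)=1944, (-36*-7 - -22*33)=978; twice the area = |6402| = 6402; area = 3201; answer 3201
Part IV: A3 = 3201; threaded value p + q = 3202; d = 5; -7*(5)^3 + 3*(5)^2 - 2*(5)^1 + 3 = (-875) + (75) + (-10) + (3) = -807; answer -807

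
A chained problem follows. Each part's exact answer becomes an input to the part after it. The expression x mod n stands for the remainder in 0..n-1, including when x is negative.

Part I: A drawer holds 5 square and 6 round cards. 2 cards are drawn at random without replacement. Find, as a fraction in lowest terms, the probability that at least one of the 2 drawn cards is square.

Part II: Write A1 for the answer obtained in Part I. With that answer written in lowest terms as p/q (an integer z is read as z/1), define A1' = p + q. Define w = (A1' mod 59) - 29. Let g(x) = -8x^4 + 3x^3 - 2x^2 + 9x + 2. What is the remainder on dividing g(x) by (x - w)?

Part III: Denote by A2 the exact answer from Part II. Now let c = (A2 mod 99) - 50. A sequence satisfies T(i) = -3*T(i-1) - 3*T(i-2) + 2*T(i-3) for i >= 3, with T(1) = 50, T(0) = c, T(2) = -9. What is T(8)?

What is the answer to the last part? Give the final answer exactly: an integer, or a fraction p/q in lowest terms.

Part I: total draws C(11,2) = 55; complement C(6,2) = 15; favorable 55 - 15 = 40; P = 8/11; answer 8/11
Part II: A1 = 8/11; threaded value p + q = 19; w = -10; remainder = value at the root: -8*(-10)^4 + 3*(-10)^3 - 2*(-10)^2 + 9*(-10)^1 + 2 = (-80000) + (-3000) + (-200) + (-90) + (2) = -83288; answer -83288
Part III: A2 = -83288; c = 20; T(3) = -3*(-9) - 3*(50) + 2*(20) = -83; iterating: T(3)=-83, T(4)=376, T(5)=-897, T(6)=1397, T(7)=-748, T(8)=-3741; answer -3741

-3741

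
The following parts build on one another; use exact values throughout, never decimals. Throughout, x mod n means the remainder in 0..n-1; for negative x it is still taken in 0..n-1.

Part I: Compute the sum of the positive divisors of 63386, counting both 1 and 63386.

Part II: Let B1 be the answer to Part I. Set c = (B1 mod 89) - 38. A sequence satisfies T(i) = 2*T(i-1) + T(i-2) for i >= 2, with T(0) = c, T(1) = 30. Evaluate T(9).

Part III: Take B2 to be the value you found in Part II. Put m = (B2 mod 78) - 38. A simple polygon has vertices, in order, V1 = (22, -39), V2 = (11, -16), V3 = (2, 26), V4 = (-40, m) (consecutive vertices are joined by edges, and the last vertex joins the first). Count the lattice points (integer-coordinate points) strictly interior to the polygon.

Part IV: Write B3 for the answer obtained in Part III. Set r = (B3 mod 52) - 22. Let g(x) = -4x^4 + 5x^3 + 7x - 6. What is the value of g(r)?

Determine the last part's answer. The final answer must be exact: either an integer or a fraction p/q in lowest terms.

Part I: 63386 = 2 * 41 * 773; sigma = (1 + 2) * (1 + 41) * (1 + 773) = 3 * 42 * 774 = 97524; answer 97524
Part II: B1 = 97524; c = 31; T(2) = 2*(30) + 1*(31) = 91; iterating: T(2)=91, T(3)=212, T(4)=515, T(5)=1242, T(6)=2999, T(7)=7240, T(8)=17479, T(9)=42198; answer 42198
Part III: B2 = 42198; m = -38; cross terms: (22*-16 - 11*-39)=77, (11*26 - 2*-16)=318, (2*-38 - -40*26)=964, (-40*-39 - 22*-38)=2396; twice the area = |3755| = 3755; area = 3755/2; boundary points = 1 + 3 + 2 + 1 = 7; strictly interior points = area - boundary/2 + 1 = 1875; answer 1875
Part IV: B3 = 1875; r = -19; -4*(-19)^4 + 5*(-19)^3 + 7*(-19)^1 - 6 = (-521284) + (-34295) + (-133) + (-6) = -555718; answer -555718

-555718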